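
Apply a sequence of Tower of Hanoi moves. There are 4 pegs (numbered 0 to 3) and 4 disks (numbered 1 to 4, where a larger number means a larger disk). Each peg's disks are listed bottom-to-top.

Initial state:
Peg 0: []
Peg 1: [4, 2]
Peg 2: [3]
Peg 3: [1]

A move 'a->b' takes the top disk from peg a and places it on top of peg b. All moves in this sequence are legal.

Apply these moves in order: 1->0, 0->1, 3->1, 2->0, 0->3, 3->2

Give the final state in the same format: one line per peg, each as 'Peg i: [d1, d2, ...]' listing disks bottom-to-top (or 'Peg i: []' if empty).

Answer: Peg 0: []
Peg 1: [4, 2, 1]
Peg 2: [3]
Peg 3: []

Derivation:
After move 1 (1->0):
Peg 0: [2]
Peg 1: [4]
Peg 2: [3]
Peg 3: [1]

After move 2 (0->1):
Peg 0: []
Peg 1: [4, 2]
Peg 2: [3]
Peg 3: [1]

After move 3 (3->1):
Peg 0: []
Peg 1: [4, 2, 1]
Peg 2: [3]
Peg 3: []

After move 4 (2->0):
Peg 0: [3]
Peg 1: [4, 2, 1]
Peg 2: []
Peg 3: []

After move 5 (0->3):
Peg 0: []
Peg 1: [4, 2, 1]
Peg 2: []
Peg 3: [3]

After move 6 (3->2):
Peg 0: []
Peg 1: [4, 2, 1]
Peg 2: [3]
Peg 3: []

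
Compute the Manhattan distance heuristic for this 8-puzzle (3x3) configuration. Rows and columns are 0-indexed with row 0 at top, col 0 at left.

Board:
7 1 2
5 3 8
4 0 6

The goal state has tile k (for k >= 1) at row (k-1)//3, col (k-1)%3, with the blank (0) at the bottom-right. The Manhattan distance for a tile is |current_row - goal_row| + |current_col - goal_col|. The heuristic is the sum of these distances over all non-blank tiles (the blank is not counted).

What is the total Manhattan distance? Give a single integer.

Tile 7: at (0,0), goal (2,0), distance |0-2|+|0-0| = 2
Tile 1: at (0,1), goal (0,0), distance |0-0|+|1-0| = 1
Tile 2: at (0,2), goal (0,1), distance |0-0|+|2-1| = 1
Tile 5: at (1,0), goal (1,1), distance |1-1|+|0-1| = 1
Tile 3: at (1,1), goal (0,2), distance |1-0|+|1-2| = 2
Tile 8: at (1,2), goal (2,1), distance |1-2|+|2-1| = 2
Tile 4: at (2,0), goal (1,0), distance |2-1|+|0-0| = 1
Tile 6: at (2,2), goal (1,2), distance |2-1|+|2-2| = 1
Sum: 2 + 1 + 1 + 1 + 2 + 2 + 1 + 1 = 11

Answer: 11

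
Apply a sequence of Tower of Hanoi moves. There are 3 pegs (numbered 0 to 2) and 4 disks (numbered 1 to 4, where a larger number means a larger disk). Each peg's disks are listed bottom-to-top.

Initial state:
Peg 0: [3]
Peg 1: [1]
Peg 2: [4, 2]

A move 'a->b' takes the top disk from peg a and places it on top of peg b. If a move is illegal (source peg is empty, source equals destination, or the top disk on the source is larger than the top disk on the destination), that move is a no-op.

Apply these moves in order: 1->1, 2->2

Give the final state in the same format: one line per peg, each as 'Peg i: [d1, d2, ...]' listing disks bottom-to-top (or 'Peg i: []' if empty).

Answer: Peg 0: [3]
Peg 1: [1]
Peg 2: [4, 2]

Derivation:
After move 1 (1->1):
Peg 0: [3]
Peg 1: [1]
Peg 2: [4, 2]

After move 2 (2->2):
Peg 0: [3]
Peg 1: [1]
Peg 2: [4, 2]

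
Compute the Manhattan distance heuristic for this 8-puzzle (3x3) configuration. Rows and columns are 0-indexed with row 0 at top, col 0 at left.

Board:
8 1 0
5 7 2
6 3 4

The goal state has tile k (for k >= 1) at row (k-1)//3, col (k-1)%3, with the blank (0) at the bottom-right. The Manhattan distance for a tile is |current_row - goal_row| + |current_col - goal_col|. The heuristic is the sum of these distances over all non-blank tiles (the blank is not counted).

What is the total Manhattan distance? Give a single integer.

Answer: 18

Derivation:
Tile 8: at (0,0), goal (2,1), distance |0-2|+|0-1| = 3
Tile 1: at (0,1), goal (0,0), distance |0-0|+|1-0| = 1
Tile 5: at (1,0), goal (1,1), distance |1-1|+|0-1| = 1
Tile 7: at (1,1), goal (2,0), distance |1-2|+|1-0| = 2
Tile 2: at (1,2), goal (0,1), distance |1-0|+|2-1| = 2
Tile 6: at (2,0), goal (1,2), distance |2-1|+|0-2| = 3
Tile 3: at (2,1), goal (0,2), distance |2-0|+|1-2| = 3
Tile 4: at (2,2), goal (1,0), distance |2-1|+|2-0| = 3
Sum: 3 + 1 + 1 + 2 + 2 + 3 + 3 + 3 = 18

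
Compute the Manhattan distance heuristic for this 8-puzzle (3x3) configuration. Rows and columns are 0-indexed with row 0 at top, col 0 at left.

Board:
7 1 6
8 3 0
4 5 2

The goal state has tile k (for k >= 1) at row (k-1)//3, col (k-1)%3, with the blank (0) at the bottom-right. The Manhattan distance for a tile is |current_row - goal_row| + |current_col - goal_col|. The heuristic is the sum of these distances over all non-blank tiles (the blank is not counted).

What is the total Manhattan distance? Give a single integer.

Tile 7: (0,0)->(2,0) = 2
Tile 1: (0,1)->(0,0) = 1
Tile 6: (0,2)->(1,2) = 1
Tile 8: (1,0)->(2,1) = 2
Tile 3: (1,1)->(0,2) = 2
Tile 4: (2,0)->(1,0) = 1
Tile 5: (2,1)->(1,1) = 1
Tile 2: (2,2)->(0,1) = 3
Sum: 2 + 1 + 1 + 2 + 2 + 1 + 1 + 3 = 13

Answer: 13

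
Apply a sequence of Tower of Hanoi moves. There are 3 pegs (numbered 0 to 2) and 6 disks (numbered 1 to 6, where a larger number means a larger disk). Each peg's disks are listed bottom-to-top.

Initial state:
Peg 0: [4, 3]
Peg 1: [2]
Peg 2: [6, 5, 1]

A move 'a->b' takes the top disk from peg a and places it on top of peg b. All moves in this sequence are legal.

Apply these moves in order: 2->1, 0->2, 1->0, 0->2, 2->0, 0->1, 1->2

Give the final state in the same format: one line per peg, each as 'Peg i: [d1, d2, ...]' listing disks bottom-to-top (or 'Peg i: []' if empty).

Answer: Peg 0: [4]
Peg 1: [2]
Peg 2: [6, 5, 3, 1]

Derivation:
After move 1 (2->1):
Peg 0: [4, 3]
Peg 1: [2, 1]
Peg 2: [6, 5]

After move 2 (0->2):
Peg 0: [4]
Peg 1: [2, 1]
Peg 2: [6, 5, 3]

After move 3 (1->0):
Peg 0: [4, 1]
Peg 1: [2]
Peg 2: [6, 5, 3]

After move 4 (0->2):
Peg 0: [4]
Peg 1: [2]
Peg 2: [6, 5, 3, 1]

After move 5 (2->0):
Peg 0: [4, 1]
Peg 1: [2]
Peg 2: [6, 5, 3]

After move 6 (0->1):
Peg 0: [4]
Peg 1: [2, 1]
Peg 2: [6, 5, 3]

After move 7 (1->2):
Peg 0: [4]
Peg 1: [2]
Peg 2: [6, 5, 3, 1]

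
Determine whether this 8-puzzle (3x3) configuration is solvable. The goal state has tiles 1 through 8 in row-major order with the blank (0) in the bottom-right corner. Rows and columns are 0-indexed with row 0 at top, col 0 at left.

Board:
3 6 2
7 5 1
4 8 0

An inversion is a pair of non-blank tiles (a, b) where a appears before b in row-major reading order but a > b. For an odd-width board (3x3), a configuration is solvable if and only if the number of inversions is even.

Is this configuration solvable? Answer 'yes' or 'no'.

Inversions (pairs i<j in row-major order where tile[i] > tile[j] > 0): 12
12 is even, so the puzzle is solvable.

Answer: yes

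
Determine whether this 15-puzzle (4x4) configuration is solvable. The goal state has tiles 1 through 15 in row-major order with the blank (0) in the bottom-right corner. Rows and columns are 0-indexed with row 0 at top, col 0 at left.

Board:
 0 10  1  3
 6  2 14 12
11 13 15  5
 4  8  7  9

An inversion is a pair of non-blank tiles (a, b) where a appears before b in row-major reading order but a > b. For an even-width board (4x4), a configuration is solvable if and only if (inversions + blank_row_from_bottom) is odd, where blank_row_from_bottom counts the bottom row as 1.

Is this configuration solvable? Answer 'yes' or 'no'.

Answer: no

Derivation:
Inversions: 44
Blank is in row 0 (0-indexed from top), which is row 4 counting from the bottom (bottom = 1).
44 + 4 = 48, which is even, so the puzzle is not solvable.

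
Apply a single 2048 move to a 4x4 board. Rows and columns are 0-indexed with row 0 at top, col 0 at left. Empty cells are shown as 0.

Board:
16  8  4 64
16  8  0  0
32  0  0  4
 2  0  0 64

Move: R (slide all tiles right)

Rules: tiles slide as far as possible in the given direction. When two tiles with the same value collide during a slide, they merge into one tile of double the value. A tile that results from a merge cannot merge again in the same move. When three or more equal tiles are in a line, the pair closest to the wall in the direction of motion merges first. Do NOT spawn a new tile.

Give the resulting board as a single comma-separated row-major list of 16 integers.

Answer: 16, 8, 4, 64, 0, 0, 16, 8, 0, 0, 32, 4, 0, 0, 2, 64

Derivation:
Slide right:
row 0: [16, 8, 4, 64] -> [16, 8, 4, 64]
row 1: [16, 8, 0, 0] -> [0, 0, 16, 8]
row 2: [32, 0, 0, 4] -> [0, 0, 32, 4]
row 3: [2, 0, 0, 64] -> [0, 0, 2, 64]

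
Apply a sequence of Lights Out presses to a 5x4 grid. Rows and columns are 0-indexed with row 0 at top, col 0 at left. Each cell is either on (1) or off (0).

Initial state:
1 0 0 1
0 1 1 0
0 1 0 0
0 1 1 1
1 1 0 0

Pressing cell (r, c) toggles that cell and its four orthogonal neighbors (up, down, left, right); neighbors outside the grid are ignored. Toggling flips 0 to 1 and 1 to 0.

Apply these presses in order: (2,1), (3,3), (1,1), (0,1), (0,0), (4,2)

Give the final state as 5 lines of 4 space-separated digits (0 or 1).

Answer: 1 1 1 1
0 0 0 0
1 1 1 1
0 0 1 0
1 0 1 0

Derivation:
After press 1 at (2,1):
1 0 0 1
0 0 1 0
1 0 1 0
0 0 1 1
1 1 0 0

After press 2 at (3,3):
1 0 0 1
0 0 1 0
1 0 1 1
0 0 0 0
1 1 0 1

After press 3 at (1,1):
1 1 0 1
1 1 0 0
1 1 1 1
0 0 0 0
1 1 0 1

After press 4 at (0,1):
0 0 1 1
1 0 0 0
1 1 1 1
0 0 0 0
1 1 0 1

After press 5 at (0,0):
1 1 1 1
0 0 0 0
1 1 1 1
0 0 0 0
1 1 0 1

After press 6 at (4,2):
1 1 1 1
0 0 0 0
1 1 1 1
0 0 1 0
1 0 1 0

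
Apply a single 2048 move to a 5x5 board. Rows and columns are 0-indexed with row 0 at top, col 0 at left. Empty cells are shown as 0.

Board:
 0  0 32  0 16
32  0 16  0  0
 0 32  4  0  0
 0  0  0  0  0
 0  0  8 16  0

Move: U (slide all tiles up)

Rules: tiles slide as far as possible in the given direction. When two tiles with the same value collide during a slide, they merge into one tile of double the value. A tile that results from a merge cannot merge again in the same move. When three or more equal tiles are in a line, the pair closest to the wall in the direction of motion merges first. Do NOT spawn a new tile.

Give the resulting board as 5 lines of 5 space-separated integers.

Answer: 32 32 32 16 16
 0  0 16  0  0
 0  0  4  0  0
 0  0  8  0  0
 0  0  0  0  0

Derivation:
Slide up:
col 0: [0, 32, 0, 0, 0] -> [32, 0, 0, 0, 0]
col 1: [0, 0, 32, 0, 0] -> [32, 0, 0, 0, 0]
col 2: [32, 16, 4, 0, 8] -> [32, 16, 4, 8, 0]
col 3: [0, 0, 0, 0, 16] -> [16, 0, 0, 0, 0]
col 4: [16, 0, 0, 0, 0] -> [16, 0, 0, 0, 0]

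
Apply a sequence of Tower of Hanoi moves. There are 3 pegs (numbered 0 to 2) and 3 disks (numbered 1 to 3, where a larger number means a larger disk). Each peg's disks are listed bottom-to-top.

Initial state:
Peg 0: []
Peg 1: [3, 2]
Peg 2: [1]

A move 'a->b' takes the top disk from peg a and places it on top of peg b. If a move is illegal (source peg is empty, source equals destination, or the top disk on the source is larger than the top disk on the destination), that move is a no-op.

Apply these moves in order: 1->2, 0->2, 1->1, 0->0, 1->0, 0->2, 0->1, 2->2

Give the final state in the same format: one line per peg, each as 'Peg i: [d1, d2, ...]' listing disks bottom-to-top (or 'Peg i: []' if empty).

Answer: Peg 0: []
Peg 1: [3, 2]
Peg 2: [1]

Derivation:
After move 1 (1->2):
Peg 0: []
Peg 1: [3, 2]
Peg 2: [1]

After move 2 (0->2):
Peg 0: []
Peg 1: [3, 2]
Peg 2: [1]

After move 3 (1->1):
Peg 0: []
Peg 1: [3, 2]
Peg 2: [1]

After move 4 (0->0):
Peg 0: []
Peg 1: [3, 2]
Peg 2: [1]

After move 5 (1->0):
Peg 0: [2]
Peg 1: [3]
Peg 2: [1]

After move 6 (0->2):
Peg 0: [2]
Peg 1: [3]
Peg 2: [1]

After move 7 (0->1):
Peg 0: []
Peg 1: [3, 2]
Peg 2: [1]

After move 8 (2->2):
Peg 0: []
Peg 1: [3, 2]
Peg 2: [1]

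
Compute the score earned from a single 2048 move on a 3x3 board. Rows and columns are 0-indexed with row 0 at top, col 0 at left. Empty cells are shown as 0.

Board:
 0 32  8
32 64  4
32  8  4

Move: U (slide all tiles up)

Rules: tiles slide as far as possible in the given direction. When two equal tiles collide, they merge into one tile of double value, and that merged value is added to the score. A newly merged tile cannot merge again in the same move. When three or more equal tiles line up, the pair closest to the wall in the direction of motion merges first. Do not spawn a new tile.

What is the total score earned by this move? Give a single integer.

Answer: 72

Derivation:
Slide up:
col 0: [0, 32, 32] -> [64, 0, 0]  score +64 (running 64)
col 1: [32, 64, 8] -> [32, 64, 8]  score +0 (running 64)
col 2: [8, 4, 4] -> [8, 8, 0]  score +8 (running 72)
Board after move:
64 32  8
 0 64  8
 0  8  0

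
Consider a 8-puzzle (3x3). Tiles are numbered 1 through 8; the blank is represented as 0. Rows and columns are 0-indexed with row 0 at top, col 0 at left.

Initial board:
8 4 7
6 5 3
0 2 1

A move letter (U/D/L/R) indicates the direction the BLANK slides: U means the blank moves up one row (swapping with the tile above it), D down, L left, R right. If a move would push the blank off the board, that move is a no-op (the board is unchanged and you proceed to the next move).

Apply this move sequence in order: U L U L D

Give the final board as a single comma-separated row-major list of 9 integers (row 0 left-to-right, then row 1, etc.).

After move 1 (U):
8 4 7
0 5 3
6 2 1

After move 2 (L):
8 4 7
0 5 3
6 2 1

After move 3 (U):
0 4 7
8 5 3
6 2 1

After move 4 (L):
0 4 7
8 5 3
6 2 1

After move 5 (D):
8 4 7
0 5 3
6 2 1

Answer: 8, 4, 7, 0, 5, 3, 6, 2, 1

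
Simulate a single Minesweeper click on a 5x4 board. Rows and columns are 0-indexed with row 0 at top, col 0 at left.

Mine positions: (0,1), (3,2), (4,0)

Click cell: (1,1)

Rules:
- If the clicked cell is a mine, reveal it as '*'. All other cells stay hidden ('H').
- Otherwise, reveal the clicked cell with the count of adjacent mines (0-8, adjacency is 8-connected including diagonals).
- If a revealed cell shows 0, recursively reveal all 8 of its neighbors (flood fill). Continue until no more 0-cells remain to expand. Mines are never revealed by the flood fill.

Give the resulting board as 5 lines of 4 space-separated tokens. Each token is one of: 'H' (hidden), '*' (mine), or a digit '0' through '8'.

H H H H
H 1 H H
H H H H
H H H H
H H H H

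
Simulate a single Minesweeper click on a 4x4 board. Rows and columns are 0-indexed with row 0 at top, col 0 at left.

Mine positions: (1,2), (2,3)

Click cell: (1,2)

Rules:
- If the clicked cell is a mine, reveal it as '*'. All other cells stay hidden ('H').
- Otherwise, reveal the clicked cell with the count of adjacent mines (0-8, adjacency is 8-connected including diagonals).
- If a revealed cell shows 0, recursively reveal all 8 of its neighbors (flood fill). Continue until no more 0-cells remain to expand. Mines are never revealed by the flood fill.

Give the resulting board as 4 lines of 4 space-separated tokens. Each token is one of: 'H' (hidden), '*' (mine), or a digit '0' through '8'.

H H H H
H H * H
H H H H
H H H H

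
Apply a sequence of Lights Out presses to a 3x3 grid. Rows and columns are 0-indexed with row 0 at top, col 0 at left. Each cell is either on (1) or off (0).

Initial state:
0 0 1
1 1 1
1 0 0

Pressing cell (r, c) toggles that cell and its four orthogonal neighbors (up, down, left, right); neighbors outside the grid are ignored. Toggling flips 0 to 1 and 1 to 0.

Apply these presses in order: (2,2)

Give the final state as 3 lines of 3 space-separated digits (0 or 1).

After press 1 at (2,2):
0 0 1
1 1 0
1 1 1

Answer: 0 0 1
1 1 0
1 1 1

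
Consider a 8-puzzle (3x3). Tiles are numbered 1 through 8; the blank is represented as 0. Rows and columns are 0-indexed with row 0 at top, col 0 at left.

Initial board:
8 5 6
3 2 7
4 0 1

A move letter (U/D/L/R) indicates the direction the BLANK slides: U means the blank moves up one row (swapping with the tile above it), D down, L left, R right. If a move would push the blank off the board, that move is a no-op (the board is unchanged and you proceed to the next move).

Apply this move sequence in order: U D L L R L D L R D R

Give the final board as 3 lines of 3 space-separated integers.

After move 1 (U):
8 5 6
3 0 7
4 2 1

After move 2 (D):
8 5 6
3 2 7
4 0 1

After move 3 (L):
8 5 6
3 2 7
0 4 1

After move 4 (L):
8 5 6
3 2 7
0 4 1

After move 5 (R):
8 5 6
3 2 7
4 0 1

After move 6 (L):
8 5 6
3 2 7
0 4 1

After move 7 (D):
8 5 6
3 2 7
0 4 1

After move 8 (L):
8 5 6
3 2 7
0 4 1

After move 9 (R):
8 5 6
3 2 7
4 0 1

After move 10 (D):
8 5 6
3 2 7
4 0 1

After move 11 (R):
8 5 6
3 2 7
4 1 0

Answer: 8 5 6
3 2 7
4 1 0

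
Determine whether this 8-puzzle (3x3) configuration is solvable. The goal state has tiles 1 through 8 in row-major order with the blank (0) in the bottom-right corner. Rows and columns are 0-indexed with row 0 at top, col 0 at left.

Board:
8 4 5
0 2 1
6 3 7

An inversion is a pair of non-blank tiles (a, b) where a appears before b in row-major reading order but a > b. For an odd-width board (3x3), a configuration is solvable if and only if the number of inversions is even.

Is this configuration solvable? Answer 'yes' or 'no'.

Answer: no

Derivation:
Inversions (pairs i<j in row-major order where tile[i] > tile[j] > 0): 15
15 is odd, so the puzzle is not solvable.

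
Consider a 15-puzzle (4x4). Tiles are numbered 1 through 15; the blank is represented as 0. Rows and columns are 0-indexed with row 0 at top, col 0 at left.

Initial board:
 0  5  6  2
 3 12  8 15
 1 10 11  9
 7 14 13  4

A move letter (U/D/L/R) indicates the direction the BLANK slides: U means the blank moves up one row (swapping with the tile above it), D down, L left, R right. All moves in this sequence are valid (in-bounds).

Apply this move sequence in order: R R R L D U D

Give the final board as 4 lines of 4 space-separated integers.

Answer:  5  6  8  2
 3 12  0 15
 1 10 11  9
 7 14 13  4

Derivation:
After move 1 (R):
 5  0  6  2
 3 12  8 15
 1 10 11  9
 7 14 13  4

After move 2 (R):
 5  6  0  2
 3 12  8 15
 1 10 11  9
 7 14 13  4

After move 3 (R):
 5  6  2  0
 3 12  8 15
 1 10 11  9
 7 14 13  4

After move 4 (L):
 5  6  0  2
 3 12  8 15
 1 10 11  9
 7 14 13  4

After move 5 (D):
 5  6  8  2
 3 12  0 15
 1 10 11  9
 7 14 13  4

After move 6 (U):
 5  6  0  2
 3 12  8 15
 1 10 11  9
 7 14 13  4

After move 7 (D):
 5  6  8  2
 3 12  0 15
 1 10 11  9
 7 14 13  4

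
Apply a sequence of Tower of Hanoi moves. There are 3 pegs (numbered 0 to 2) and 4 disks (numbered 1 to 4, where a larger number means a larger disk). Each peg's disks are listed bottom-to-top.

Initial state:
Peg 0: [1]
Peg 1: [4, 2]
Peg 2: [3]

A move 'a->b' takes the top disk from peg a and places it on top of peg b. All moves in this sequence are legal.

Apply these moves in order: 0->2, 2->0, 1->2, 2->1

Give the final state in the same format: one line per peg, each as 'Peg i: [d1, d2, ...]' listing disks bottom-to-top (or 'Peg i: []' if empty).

Answer: Peg 0: [1]
Peg 1: [4, 2]
Peg 2: [3]

Derivation:
After move 1 (0->2):
Peg 0: []
Peg 1: [4, 2]
Peg 2: [3, 1]

After move 2 (2->0):
Peg 0: [1]
Peg 1: [4, 2]
Peg 2: [3]

After move 3 (1->2):
Peg 0: [1]
Peg 1: [4]
Peg 2: [3, 2]

After move 4 (2->1):
Peg 0: [1]
Peg 1: [4, 2]
Peg 2: [3]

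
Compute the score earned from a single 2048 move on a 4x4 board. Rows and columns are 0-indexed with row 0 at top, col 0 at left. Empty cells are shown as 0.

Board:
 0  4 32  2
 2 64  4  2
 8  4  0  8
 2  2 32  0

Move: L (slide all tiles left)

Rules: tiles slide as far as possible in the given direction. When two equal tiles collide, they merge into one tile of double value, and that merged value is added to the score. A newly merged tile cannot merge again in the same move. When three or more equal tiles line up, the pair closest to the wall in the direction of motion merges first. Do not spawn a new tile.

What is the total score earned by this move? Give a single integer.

Slide left:
row 0: [0, 4, 32, 2] -> [4, 32, 2, 0]  score +0 (running 0)
row 1: [2, 64, 4, 2] -> [2, 64, 4, 2]  score +0 (running 0)
row 2: [8, 4, 0, 8] -> [8, 4, 8, 0]  score +0 (running 0)
row 3: [2, 2, 32, 0] -> [4, 32, 0, 0]  score +4 (running 4)
Board after move:
 4 32  2  0
 2 64  4  2
 8  4  8  0
 4 32  0  0

Answer: 4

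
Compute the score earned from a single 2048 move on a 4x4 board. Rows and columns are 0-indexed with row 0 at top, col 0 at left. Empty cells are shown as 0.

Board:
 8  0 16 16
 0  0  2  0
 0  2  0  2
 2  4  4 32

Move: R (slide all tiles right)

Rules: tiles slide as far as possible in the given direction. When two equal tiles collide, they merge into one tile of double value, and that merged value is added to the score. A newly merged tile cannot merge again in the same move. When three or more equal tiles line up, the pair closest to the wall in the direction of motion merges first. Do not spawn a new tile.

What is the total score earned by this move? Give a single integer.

Answer: 44

Derivation:
Slide right:
row 0: [8, 0, 16, 16] -> [0, 0, 8, 32]  score +32 (running 32)
row 1: [0, 0, 2, 0] -> [0, 0, 0, 2]  score +0 (running 32)
row 2: [0, 2, 0, 2] -> [0, 0, 0, 4]  score +4 (running 36)
row 3: [2, 4, 4, 32] -> [0, 2, 8, 32]  score +8 (running 44)
Board after move:
 0  0  8 32
 0  0  0  2
 0  0  0  4
 0  2  8 32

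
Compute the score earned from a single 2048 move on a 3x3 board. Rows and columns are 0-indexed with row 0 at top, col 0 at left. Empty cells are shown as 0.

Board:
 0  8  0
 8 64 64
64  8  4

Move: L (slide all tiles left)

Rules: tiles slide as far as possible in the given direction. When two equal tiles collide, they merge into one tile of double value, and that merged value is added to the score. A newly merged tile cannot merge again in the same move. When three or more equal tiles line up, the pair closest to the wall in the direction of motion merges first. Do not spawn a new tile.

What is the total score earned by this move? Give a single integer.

Answer: 128

Derivation:
Slide left:
row 0: [0, 8, 0] -> [8, 0, 0]  score +0 (running 0)
row 1: [8, 64, 64] -> [8, 128, 0]  score +128 (running 128)
row 2: [64, 8, 4] -> [64, 8, 4]  score +0 (running 128)
Board after move:
  8   0   0
  8 128   0
 64   8   4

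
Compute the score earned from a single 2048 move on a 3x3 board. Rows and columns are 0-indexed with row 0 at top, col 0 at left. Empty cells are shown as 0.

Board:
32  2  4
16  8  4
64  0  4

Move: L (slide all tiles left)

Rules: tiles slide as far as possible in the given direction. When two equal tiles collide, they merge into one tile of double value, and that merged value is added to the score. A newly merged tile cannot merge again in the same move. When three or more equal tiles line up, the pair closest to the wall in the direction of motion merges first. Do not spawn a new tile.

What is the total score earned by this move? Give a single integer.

Slide left:
row 0: [32, 2, 4] -> [32, 2, 4]  score +0 (running 0)
row 1: [16, 8, 4] -> [16, 8, 4]  score +0 (running 0)
row 2: [64, 0, 4] -> [64, 4, 0]  score +0 (running 0)
Board after move:
32  2  4
16  8  4
64  4  0

Answer: 0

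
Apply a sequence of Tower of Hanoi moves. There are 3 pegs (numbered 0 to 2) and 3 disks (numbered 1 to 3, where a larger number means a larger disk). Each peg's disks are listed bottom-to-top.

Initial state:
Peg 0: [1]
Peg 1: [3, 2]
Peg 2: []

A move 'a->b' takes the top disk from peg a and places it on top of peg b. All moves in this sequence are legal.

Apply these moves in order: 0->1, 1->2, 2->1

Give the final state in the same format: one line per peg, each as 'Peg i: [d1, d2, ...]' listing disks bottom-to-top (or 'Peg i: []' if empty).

After move 1 (0->1):
Peg 0: []
Peg 1: [3, 2, 1]
Peg 2: []

After move 2 (1->2):
Peg 0: []
Peg 1: [3, 2]
Peg 2: [1]

After move 3 (2->1):
Peg 0: []
Peg 1: [3, 2, 1]
Peg 2: []

Answer: Peg 0: []
Peg 1: [3, 2, 1]
Peg 2: []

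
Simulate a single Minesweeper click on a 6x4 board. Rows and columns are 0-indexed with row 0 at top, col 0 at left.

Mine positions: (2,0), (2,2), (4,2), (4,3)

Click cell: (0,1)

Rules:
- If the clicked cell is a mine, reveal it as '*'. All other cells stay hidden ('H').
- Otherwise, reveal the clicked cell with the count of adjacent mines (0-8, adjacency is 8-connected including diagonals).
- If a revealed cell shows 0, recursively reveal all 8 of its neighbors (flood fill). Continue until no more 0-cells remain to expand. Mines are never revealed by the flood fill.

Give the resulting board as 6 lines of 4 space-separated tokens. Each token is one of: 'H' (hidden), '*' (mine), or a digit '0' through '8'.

0 0 0 0
1 2 1 1
H H H H
H H H H
H H H H
H H H H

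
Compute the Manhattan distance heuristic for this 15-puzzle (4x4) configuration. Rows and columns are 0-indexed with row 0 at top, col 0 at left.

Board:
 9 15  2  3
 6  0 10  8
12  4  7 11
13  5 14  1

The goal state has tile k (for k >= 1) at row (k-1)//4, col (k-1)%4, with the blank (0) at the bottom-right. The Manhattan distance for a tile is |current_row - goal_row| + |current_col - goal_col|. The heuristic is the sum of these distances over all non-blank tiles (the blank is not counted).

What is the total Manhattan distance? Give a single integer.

Tile 9: at (0,0), goal (2,0), distance |0-2|+|0-0| = 2
Tile 15: at (0,1), goal (3,2), distance |0-3|+|1-2| = 4
Tile 2: at (0,2), goal (0,1), distance |0-0|+|2-1| = 1
Tile 3: at (0,3), goal (0,2), distance |0-0|+|3-2| = 1
Tile 6: at (1,0), goal (1,1), distance |1-1|+|0-1| = 1
Tile 10: at (1,2), goal (2,1), distance |1-2|+|2-1| = 2
Tile 8: at (1,3), goal (1,3), distance |1-1|+|3-3| = 0
Tile 12: at (2,0), goal (2,3), distance |2-2|+|0-3| = 3
Tile 4: at (2,1), goal (0,3), distance |2-0|+|1-3| = 4
Tile 7: at (2,2), goal (1,2), distance |2-1|+|2-2| = 1
Tile 11: at (2,3), goal (2,2), distance |2-2|+|3-2| = 1
Tile 13: at (3,0), goal (3,0), distance |3-3|+|0-0| = 0
Tile 5: at (3,1), goal (1,0), distance |3-1|+|1-0| = 3
Tile 14: at (3,2), goal (3,1), distance |3-3|+|2-1| = 1
Tile 1: at (3,3), goal (0,0), distance |3-0|+|3-0| = 6
Sum: 2 + 4 + 1 + 1 + 1 + 2 + 0 + 3 + 4 + 1 + 1 + 0 + 3 + 1 + 6 = 30

Answer: 30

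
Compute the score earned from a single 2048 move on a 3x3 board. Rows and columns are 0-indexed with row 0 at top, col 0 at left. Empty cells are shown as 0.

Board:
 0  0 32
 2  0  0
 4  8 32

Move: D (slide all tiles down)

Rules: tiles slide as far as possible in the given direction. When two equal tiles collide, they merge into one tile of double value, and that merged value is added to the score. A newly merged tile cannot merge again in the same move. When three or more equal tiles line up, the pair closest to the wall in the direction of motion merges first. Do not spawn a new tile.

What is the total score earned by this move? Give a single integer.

Answer: 64

Derivation:
Slide down:
col 0: [0, 2, 4] -> [0, 2, 4]  score +0 (running 0)
col 1: [0, 0, 8] -> [0, 0, 8]  score +0 (running 0)
col 2: [32, 0, 32] -> [0, 0, 64]  score +64 (running 64)
Board after move:
 0  0  0
 2  0  0
 4  8 64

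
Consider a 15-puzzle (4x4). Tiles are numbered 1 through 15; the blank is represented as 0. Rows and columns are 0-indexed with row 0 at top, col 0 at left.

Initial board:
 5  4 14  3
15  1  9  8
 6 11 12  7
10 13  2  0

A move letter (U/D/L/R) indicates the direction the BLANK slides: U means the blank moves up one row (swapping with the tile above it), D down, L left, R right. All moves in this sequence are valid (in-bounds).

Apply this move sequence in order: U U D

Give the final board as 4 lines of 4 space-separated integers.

Answer:  5  4 14  3
15  1  9  8
 6 11 12  0
10 13  2  7

Derivation:
After move 1 (U):
 5  4 14  3
15  1  9  8
 6 11 12  0
10 13  2  7

After move 2 (U):
 5  4 14  3
15  1  9  0
 6 11 12  8
10 13  2  7

After move 3 (D):
 5  4 14  3
15  1  9  8
 6 11 12  0
10 13  2  7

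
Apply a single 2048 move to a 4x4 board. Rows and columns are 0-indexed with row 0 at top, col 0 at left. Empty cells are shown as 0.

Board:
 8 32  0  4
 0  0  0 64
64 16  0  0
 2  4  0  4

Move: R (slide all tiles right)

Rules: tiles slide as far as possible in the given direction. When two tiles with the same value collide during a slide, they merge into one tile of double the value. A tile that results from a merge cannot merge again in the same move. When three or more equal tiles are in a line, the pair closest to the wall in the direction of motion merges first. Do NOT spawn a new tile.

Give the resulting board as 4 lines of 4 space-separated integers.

Slide right:
row 0: [8, 32, 0, 4] -> [0, 8, 32, 4]
row 1: [0, 0, 0, 64] -> [0, 0, 0, 64]
row 2: [64, 16, 0, 0] -> [0, 0, 64, 16]
row 3: [2, 4, 0, 4] -> [0, 0, 2, 8]

Answer:  0  8 32  4
 0  0  0 64
 0  0 64 16
 0  0  2  8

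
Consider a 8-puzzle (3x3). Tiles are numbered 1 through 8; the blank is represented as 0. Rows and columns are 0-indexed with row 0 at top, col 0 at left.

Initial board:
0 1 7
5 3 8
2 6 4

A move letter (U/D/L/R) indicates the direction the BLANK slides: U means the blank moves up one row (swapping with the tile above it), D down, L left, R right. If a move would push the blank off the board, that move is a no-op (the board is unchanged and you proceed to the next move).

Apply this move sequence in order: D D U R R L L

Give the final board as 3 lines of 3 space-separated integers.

After move 1 (D):
5 1 7
0 3 8
2 6 4

After move 2 (D):
5 1 7
2 3 8
0 6 4

After move 3 (U):
5 1 7
0 3 8
2 6 4

After move 4 (R):
5 1 7
3 0 8
2 6 4

After move 5 (R):
5 1 7
3 8 0
2 6 4

After move 6 (L):
5 1 7
3 0 8
2 6 4

After move 7 (L):
5 1 7
0 3 8
2 6 4

Answer: 5 1 7
0 3 8
2 6 4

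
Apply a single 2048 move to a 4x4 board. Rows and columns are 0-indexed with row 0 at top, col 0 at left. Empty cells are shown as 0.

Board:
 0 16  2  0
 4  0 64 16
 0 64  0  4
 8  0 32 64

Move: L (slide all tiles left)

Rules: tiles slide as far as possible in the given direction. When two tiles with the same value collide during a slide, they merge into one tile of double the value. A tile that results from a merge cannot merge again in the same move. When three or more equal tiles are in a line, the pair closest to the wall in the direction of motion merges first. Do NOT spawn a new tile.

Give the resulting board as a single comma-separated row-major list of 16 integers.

Slide left:
row 0: [0, 16, 2, 0] -> [16, 2, 0, 0]
row 1: [4, 0, 64, 16] -> [4, 64, 16, 0]
row 2: [0, 64, 0, 4] -> [64, 4, 0, 0]
row 3: [8, 0, 32, 64] -> [8, 32, 64, 0]

Answer: 16, 2, 0, 0, 4, 64, 16, 0, 64, 4, 0, 0, 8, 32, 64, 0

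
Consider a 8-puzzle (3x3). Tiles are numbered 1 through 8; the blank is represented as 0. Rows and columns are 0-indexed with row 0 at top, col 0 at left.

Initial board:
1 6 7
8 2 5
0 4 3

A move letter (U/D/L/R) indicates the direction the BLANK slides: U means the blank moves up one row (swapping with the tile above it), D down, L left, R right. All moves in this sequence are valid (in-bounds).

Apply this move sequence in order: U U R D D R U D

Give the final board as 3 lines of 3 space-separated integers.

After move 1 (U):
1 6 7
0 2 5
8 4 3

After move 2 (U):
0 6 7
1 2 5
8 4 3

After move 3 (R):
6 0 7
1 2 5
8 4 3

After move 4 (D):
6 2 7
1 0 5
8 4 3

After move 5 (D):
6 2 7
1 4 5
8 0 3

After move 6 (R):
6 2 7
1 4 5
8 3 0

After move 7 (U):
6 2 7
1 4 0
8 3 5

After move 8 (D):
6 2 7
1 4 5
8 3 0

Answer: 6 2 7
1 4 5
8 3 0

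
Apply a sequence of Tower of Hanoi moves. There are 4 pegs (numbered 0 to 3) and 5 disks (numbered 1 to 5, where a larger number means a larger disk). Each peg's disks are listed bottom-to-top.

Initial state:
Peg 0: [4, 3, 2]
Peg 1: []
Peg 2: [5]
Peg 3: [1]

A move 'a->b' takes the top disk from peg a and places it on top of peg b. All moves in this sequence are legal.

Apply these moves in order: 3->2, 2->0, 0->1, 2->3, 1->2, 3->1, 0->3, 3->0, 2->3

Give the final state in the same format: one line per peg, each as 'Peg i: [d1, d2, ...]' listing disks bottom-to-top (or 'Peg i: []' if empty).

Answer: Peg 0: [4, 3, 2]
Peg 1: [5]
Peg 2: []
Peg 3: [1]

Derivation:
After move 1 (3->2):
Peg 0: [4, 3, 2]
Peg 1: []
Peg 2: [5, 1]
Peg 3: []

After move 2 (2->0):
Peg 0: [4, 3, 2, 1]
Peg 1: []
Peg 2: [5]
Peg 3: []

After move 3 (0->1):
Peg 0: [4, 3, 2]
Peg 1: [1]
Peg 2: [5]
Peg 3: []

After move 4 (2->3):
Peg 0: [4, 3, 2]
Peg 1: [1]
Peg 2: []
Peg 3: [5]

After move 5 (1->2):
Peg 0: [4, 3, 2]
Peg 1: []
Peg 2: [1]
Peg 3: [5]

After move 6 (3->1):
Peg 0: [4, 3, 2]
Peg 1: [5]
Peg 2: [1]
Peg 3: []

After move 7 (0->3):
Peg 0: [4, 3]
Peg 1: [5]
Peg 2: [1]
Peg 3: [2]

After move 8 (3->0):
Peg 0: [4, 3, 2]
Peg 1: [5]
Peg 2: [1]
Peg 3: []

After move 9 (2->3):
Peg 0: [4, 3, 2]
Peg 1: [5]
Peg 2: []
Peg 3: [1]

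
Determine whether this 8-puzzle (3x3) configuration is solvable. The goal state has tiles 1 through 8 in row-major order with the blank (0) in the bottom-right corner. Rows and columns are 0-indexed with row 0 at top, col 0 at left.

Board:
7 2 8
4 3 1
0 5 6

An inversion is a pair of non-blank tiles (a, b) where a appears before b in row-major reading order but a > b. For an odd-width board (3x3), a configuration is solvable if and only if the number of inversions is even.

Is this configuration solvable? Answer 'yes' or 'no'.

Inversions (pairs i<j in row-major order where tile[i] > tile[j] > 0): 15
15 is odd, so the puzzle is not solvable.

Answer: no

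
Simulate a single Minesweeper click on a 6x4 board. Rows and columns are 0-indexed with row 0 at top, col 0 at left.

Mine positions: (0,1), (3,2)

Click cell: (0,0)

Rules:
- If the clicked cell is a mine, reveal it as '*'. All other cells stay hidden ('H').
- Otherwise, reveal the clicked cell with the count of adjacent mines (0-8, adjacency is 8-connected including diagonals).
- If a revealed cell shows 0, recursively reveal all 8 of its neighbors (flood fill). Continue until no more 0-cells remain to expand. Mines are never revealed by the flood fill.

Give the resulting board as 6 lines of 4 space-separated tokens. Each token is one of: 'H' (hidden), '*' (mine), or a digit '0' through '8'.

1 H H H
H H H H
H H H H
H H H H
H H H H
H H H H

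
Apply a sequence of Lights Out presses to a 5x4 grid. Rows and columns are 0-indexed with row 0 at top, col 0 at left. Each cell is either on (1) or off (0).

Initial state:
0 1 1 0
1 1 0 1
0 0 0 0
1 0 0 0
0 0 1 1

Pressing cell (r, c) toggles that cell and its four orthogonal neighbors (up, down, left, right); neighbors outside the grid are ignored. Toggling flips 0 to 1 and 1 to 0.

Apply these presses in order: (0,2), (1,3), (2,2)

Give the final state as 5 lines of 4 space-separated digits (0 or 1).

Answer: 0 0 0 0
1 1 1 0
0 1 1 0
1 0 1 0
0 0 1 1

Derivation:
After press 1 at (0,2):
0 0 0 1
1 1 1 1
0 0 0 0
1 0 0 0
0 0 1 1

After press 2 at (1,3):
0 0 0 0
1 1 0 0
0 0 0 1
1 0 0 0
0 0 1 1

After press 3 at (2,2):
0 0 0 0
1 1 1 0
0 1 1 0
1 0 1 0
0 0 1 1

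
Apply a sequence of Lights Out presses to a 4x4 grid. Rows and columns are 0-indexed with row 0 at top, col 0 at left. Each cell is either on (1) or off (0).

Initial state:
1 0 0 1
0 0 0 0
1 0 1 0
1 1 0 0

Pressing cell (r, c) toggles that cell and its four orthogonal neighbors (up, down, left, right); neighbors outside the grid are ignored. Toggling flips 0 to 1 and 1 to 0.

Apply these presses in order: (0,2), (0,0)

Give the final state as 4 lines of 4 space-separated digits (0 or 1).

After press 1 at (0,2):
1 1 1 0
0 0 1 0
1 0 1 0
1 1 0 0

After press 2 at (0,0):
0 0 1 0
1 0 1 0
1 0 1 0
1 1 0 0

Answer: 0 0 1 0
1 0 1 0
1 0 1 0
1 1 0 0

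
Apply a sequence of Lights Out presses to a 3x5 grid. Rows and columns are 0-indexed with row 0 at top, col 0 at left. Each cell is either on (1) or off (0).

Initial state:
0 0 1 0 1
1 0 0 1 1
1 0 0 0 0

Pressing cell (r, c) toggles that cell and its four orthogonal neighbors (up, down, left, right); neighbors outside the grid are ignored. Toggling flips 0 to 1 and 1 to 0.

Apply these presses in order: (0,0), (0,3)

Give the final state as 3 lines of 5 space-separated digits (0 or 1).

After press 1 at (0,0):
1 1 1 0 1
0 0 0 1 1
1 0 0 0 0

After press 2 at (0,3):
1 1 0 1 0
0 0 0 0 1
1 0 0 0 0

Answer: 1 1 0 1 0
0 0 0 0 1
1 0 0 0 0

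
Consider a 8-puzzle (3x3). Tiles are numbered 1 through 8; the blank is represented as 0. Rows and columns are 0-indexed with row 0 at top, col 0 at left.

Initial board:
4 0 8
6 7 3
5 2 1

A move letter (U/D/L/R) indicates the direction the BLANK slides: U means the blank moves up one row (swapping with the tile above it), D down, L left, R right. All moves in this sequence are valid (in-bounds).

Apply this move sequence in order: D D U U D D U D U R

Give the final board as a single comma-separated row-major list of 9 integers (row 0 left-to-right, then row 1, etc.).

After move 1 (D):
4 7 8
6 0 3
5 2 1

After move 2 (D):
4 7 8
6 2 3
5 0 1

After move 3 (U):
4 7 8
6 0 3
5 2 1

After move 4 (U):
4 0 8
6 7 3
5 2 1

After move 5 (D):
4 7 8
6 0 3
5 2 1

After move 6 (D):
4 7 8
6 2 3
5 0 1

After move 7 (U):
4 7 8
6 0 3
5 2 1

After move 8 (D):
4 7 8
6 2 3
5 0 1

After move 9 (U):
4 7 8
6 0 3
5 2 1

After move 10 (R):
4 7 8
6 3 0
5 2 1

Answer: 4, 7, 8, 6, 3, 0, 5, 2, 1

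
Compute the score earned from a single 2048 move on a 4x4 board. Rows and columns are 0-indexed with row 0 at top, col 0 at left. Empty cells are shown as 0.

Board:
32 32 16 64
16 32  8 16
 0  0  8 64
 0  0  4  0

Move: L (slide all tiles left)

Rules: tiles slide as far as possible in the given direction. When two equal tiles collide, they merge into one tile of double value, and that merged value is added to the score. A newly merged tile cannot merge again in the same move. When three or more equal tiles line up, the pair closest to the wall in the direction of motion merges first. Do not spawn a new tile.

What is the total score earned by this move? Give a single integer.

Slide left:
row 0: [32, 32, 16, 64] -> [64, 16, 64, 0]  score +64 (running 64)
row 1: [16, 32, 8, 16] -> [16, 32, 8, 16]  score +0 (running 64)
row 2: [0, 0, 8, 64] -> [8, 64, 0, 0]  score +0 (running 64)
row 3: [0, 0, 4, 0] -> [4, 0, 0, 0]  score +0 (running 64)
Board after move:
64 16 64  0
16 32  8 16
 8 64  0  0
 4  0  0  0

Answer: 64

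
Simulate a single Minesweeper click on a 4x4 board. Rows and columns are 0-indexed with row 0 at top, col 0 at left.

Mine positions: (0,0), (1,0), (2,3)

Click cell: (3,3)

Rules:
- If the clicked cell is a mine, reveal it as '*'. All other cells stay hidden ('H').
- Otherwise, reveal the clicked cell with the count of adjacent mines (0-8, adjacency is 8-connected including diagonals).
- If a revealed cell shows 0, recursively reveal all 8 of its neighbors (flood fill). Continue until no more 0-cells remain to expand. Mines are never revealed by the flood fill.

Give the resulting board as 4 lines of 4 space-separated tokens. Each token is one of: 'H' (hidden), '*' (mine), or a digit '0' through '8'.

H H H H
H H H H
H H H H
H H H 1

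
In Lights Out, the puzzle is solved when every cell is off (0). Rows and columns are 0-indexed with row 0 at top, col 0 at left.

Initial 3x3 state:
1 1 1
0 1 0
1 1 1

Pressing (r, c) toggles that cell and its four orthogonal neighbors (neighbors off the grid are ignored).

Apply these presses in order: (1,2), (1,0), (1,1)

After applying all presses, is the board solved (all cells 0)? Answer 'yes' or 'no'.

After press 1 at (1,2):
1 1 0
0 0 1
1 1 0

After press 2 at (1,0):
0 1 0
1 1 1
0 1 0

After press 3 at (1,1):
0 0 0
0 0 0
0 0 0

Lights still on: 0

Answer: yes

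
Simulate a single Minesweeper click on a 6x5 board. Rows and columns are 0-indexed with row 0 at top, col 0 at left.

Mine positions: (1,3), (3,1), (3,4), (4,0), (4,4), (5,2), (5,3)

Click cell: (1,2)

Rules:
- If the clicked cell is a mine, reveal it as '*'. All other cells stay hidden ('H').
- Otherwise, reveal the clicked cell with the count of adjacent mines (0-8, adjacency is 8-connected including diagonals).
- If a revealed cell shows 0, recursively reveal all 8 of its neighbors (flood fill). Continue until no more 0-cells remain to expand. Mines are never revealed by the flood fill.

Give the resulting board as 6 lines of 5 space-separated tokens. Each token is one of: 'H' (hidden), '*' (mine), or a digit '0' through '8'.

H H H H H
H H 1 H H
H H H H H
H H H H H
H H H H H
H H H H H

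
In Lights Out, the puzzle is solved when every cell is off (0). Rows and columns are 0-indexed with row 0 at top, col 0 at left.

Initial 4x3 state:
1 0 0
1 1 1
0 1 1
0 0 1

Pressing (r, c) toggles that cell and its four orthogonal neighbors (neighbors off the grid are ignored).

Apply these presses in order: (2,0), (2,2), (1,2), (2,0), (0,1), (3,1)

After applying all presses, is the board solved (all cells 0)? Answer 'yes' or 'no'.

After press 1 at (2,0):
1 0 0
0 1 1
1 0 1
1 0 1

After press 2 at (2,2):
1 0 0
0 1 0
1 1 0
1 0 0

After press 3 at (1,2):
1 0 1
0 0 1
1 1 1
1 0 0

After press 4 at (2,0):
1 0 1
1 0 1
0 0 1
0 0 0

After press 5 at (0,1):
0 1 0
1 1 1
0 0 1
0 0 0

After press 6 at (3,1):
0 1 0
1 1 1
0 1 1
1 1 1

Lights still on: 9

Answer: no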